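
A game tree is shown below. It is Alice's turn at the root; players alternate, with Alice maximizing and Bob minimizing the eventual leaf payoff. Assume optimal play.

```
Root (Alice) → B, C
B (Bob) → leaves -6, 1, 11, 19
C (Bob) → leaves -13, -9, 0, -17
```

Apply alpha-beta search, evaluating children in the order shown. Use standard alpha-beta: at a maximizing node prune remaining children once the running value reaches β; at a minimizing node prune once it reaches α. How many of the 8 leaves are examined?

5

B [α=-∞,β=+∞]: v=-6
C [α=-6,β=+∞]: v=-13 after child 1 ≤ α → α-cutoff, skip 3
Root [α=-∞,β=+∞]: v=-6
Leaves evaluated: 5 of 8.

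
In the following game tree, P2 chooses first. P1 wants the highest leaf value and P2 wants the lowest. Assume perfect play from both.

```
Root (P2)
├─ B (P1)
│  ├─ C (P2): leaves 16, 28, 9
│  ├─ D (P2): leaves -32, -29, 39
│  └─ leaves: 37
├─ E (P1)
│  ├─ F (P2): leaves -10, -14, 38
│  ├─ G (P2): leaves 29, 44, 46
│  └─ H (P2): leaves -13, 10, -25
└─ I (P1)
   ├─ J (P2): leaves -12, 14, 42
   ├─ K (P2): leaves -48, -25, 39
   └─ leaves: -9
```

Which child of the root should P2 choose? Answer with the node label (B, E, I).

C (P2): min(16, 28, 9) = 9
D (P2): min(-32, -29, 39) = -32
B (P1): max(9, -32, 37) = 37
F (P2): min(-10, -14, 38) = -14
G (P2): min(29, 44, 46) = 29
H (P2): min(-13, 10, -25) = -25
E (P1): max(-14, 29, -25) = 29
J (P2): min(-12, 14, 42) = -12
K (P2): min(-48, -25, 39) = -48
I (P1): max(-12, -48, -9) = -9
Root (P2): min(37, 29, -9) = -9
P2 picks the child with the lowest value: I (value -9).

I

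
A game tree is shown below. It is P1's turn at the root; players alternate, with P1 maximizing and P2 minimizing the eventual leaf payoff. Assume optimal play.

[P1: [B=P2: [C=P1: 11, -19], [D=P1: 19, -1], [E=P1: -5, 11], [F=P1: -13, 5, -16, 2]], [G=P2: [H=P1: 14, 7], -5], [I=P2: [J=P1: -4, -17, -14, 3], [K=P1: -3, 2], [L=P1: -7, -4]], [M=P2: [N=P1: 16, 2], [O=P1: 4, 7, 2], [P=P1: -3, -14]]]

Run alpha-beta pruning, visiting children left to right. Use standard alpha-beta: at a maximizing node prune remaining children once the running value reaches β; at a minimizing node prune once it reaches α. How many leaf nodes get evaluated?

23

C [α=-∞,β=+∞]: v=11
D [α=-∞,β=11]: v=19 after child 1 ≥ β → β-cutoff, skip 1
E [α=-∞,β=11]: v=11
F [α=-∞,β=11]: v=5
B [α=-∞,β=+∞]: v=5
H [α=5,β=+∞]: v=14
G [α=5,β=+∞]: v=-5
J [α=5,β=+∞]: v=3
I [α=5,β=+∞]: v=3 after child 1 ≤ α → α-cutoff, skip 2
N [α=5,β=+∞]: v=16
O [α=5,β=16]: v=7
P [α=5,β=7]: v=-3
M [α=5,β=+∞]: v=-3
Root [α=-∞,β=+∞]: v=5
Leaves evaluated: 23 of 28.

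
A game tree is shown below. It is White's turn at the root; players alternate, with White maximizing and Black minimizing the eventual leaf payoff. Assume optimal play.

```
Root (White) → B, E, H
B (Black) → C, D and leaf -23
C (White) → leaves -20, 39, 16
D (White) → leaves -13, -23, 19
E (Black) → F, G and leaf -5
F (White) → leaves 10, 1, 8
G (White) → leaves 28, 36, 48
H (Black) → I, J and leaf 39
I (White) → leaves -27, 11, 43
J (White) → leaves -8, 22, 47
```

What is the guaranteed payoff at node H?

I: max(-27, 11, 43) = 43
J: max(-8, 22, 47) = 47
H: min(43, 47, 39) = 39

39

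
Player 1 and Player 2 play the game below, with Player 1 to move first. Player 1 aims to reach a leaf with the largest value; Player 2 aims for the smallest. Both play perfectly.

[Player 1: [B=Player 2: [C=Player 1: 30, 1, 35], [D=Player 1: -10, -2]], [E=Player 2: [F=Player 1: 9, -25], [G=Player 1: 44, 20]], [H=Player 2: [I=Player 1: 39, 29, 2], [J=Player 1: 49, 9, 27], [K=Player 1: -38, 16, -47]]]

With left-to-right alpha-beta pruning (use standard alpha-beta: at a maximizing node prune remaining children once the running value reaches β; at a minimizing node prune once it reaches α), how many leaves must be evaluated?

15

C [α=-∞,β=+∞]: v=35
D [α=-∞,β=35]: v=-2
B [α=-∞,β=+∞]: v=-2
F [α=-2,β=+∞]: v=9
G [α=-2,β=9]: v=44 after child 1 ≥ β → β-cutoff, skip 1
E [α=-2,β=+∞]: v=9
I [α=9,β=+∞]: v=39
J [α=9,β=39]: v=49 after child 1 ≥ β → β-cutoff, skip 2
K [α=9,β=39]: v=16
H [α=9,β=+∞]: v=16
Root [α=-∞,β=+∞]: v=16
Leaves evaluated: 15 of 18.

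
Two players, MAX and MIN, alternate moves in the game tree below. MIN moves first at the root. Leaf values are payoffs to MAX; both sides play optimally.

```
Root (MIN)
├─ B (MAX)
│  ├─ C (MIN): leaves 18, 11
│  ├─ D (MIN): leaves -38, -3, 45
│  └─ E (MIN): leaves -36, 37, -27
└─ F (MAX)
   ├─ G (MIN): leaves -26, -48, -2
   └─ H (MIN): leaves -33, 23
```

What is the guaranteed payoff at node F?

-33

G: min(-26, -48, -2) = -48
H: min(-33, 23) = -33
F: max(-48, -33) = -33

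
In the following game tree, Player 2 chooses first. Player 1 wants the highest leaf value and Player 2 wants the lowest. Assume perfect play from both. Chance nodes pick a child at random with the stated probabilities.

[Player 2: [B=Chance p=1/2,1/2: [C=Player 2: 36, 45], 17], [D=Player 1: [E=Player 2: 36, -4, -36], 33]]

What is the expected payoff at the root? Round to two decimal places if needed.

26.5

C (Player 2): min(36, 45) = 36
B (Chance): 1/2·36 + 1/2·17 = 26.5
E (Player 2): min(36, -4, -36) = -36
D (Player 1): max(-36, 33) = 33
Root (Player 2): min(26.5, 33) = 26.5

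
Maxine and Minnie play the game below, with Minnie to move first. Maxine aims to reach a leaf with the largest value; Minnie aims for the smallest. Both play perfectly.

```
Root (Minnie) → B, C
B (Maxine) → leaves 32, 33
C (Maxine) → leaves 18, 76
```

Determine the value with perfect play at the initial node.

33

B (Maxine): max(32, 33) = 33
C (Maxine): max(18, 76) = 76
Root (Minnie): min(33, 76) = 33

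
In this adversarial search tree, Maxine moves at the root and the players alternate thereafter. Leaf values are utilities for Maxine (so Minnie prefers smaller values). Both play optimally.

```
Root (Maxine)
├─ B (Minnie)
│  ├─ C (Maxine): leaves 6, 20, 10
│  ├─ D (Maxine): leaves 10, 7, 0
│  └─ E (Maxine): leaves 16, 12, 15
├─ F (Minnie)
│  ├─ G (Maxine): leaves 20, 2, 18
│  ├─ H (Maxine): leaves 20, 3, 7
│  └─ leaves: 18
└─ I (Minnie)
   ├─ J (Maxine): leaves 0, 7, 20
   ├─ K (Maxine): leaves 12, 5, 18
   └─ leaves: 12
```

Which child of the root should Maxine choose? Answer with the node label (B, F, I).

C (Maxine): max(6, 20, 10) = 20
D (Maxine): max(10, 7, 0) = 10
E (Maxine): max(16, 12, 15) = 16
B (Minnie): min(20, 10, 16) = 10
G (Maxine): max(20, 2, 18) = 20
H (Maxine): max(20, 3, 7) = 20
F (Minnie): min(20, 20, 18) = 18
J (Maxine): max(0, 7, 20) = 20
K (Maxine): max(12, 5, 18) = 18
I (Minnie): min(20, 18, 12) = 12
Root (Maxine): max(10, 18, 12) = 18
Maxine picks the child with the highest value: F (value 18).

F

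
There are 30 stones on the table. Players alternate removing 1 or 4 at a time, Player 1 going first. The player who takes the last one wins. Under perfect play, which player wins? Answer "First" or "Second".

i:   0  1  2  3  4  5  6  7  8  9 10 11 12 13 14 15 16 17 18 19 20 21 22 23 24 25 26 27 28 29 30
     L  W  L  W  W  L  W  L  W  W  L  W  L  W  W  L  W  L  W  W  L  W  L  W  W  L  W  L  W  W  L
Position 30 is L, so the second player wins.

Second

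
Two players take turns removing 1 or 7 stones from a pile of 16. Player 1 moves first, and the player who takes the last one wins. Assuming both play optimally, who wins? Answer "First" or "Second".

Second

i:   0  1  2  3  4  5  6  7  8  9 10 11 12 13 14 15 16
     L  W  L  W  L  W  L  W  L  W  L  W  L  W  L  W  L
Position 16 is L, so the second player wins.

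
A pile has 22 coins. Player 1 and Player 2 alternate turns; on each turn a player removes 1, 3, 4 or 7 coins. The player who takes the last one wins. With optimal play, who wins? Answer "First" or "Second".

First

Compute winning (W) and losing (L) positions by backward induction:
i:   0  1  2  3  4  5  6  7  8  9 10 11 12 13 14 15 16 17 18 19 20 21 22
     L  W  L  W  W  W  W  W  L  W  L  W  W  W  W  W  L  W  L  W  W  W  W
Position 22 is W, so the first player wins.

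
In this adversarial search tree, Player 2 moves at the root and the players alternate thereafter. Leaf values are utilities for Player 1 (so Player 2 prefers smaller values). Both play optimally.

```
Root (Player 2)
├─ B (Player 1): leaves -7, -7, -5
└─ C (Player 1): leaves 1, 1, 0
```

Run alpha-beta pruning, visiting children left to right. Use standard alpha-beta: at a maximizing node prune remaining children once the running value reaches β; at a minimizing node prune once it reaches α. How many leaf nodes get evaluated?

4

B [α=-∞,β=+∞]: v=-5
C [α=-∞,β=-5]: v=1 after child 1 ≥ β → β-cutoff, skip 2
Root [α=-∞,β=+∞]: v=-5
Leaves evaluated: 4 of 6.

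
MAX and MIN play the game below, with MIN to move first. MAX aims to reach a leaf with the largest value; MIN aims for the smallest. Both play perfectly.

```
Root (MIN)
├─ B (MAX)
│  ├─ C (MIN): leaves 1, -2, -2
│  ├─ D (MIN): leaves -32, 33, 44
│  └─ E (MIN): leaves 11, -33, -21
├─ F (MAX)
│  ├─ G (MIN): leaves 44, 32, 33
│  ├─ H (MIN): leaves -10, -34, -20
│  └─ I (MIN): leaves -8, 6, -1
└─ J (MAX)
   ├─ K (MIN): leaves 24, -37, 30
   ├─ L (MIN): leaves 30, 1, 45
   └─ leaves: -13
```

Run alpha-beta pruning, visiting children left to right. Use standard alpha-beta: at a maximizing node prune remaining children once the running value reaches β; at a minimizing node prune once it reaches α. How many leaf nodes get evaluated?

15

C [α=-∞,β=+∞]: v=-2
D [α=-2,β=+∞]: v=-32 after child 1 ≤ α → α-cutoff, skip 2
E [α=-2,β=+∞]: v=-33 after child 2 ≤ α → α-cutoff, skip 1
B [α=-∞,β=+∞]: v=-2
G [α=-∞,β=-2]: v=32
F [α=-∞,β=-2]: v=32 after child 1 ≥ β → β-cutoff, skip 2
K [α=-∞,β=-2]: v=-37
L [α=-37,β=-2]: v=1
J [α=-∞,β=-2]: v=1 after child 2 ≥ β → β-cutoff, skip 1
Root [α=-∞,β=+∞]: v=-2
Leaves evaluated: 15 of 25.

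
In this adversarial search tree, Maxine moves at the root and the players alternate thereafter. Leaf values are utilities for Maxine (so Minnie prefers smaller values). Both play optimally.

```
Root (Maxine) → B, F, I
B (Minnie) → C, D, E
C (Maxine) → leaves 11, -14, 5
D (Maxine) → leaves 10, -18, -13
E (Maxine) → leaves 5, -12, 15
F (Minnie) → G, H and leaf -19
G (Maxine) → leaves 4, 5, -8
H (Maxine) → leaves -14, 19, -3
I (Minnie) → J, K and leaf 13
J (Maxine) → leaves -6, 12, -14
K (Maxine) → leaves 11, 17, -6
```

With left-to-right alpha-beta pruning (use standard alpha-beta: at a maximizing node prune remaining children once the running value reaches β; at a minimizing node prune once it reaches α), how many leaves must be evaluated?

18

C [α=-∞,β=+∞]: v=11
D [α=-∞,β=11]: v=10
E [α=-∞,β=10]: v=15
B [α=-∞,β=+∞]: v=10
G [α=10,β=+∞]: v=5
F [α=10,β=+∞]: v=5 after child 1 ≤ α → α-cutoff, skip 2
J [α=10,β=+∞]: v=12
K [α=10,β=12]: v=17 after child 2 ≥ β → β-cutoff, skip 1
I [α=10,β=+∞]: v=12
Root [α=-∞,β=+∞]: v=12
Leaves evaluated: 18 of 23.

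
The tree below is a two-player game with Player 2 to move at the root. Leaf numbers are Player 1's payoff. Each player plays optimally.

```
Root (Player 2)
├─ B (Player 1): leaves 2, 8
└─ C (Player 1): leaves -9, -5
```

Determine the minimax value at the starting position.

-5

B (Player 1): max(2, 8) = 8
C (Player 1): max(-9, -5) = -5
Root (Player 2): min(8, -5) = -5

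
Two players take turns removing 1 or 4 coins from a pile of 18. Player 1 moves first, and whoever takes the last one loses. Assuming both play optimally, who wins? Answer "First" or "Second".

i:   0  1  2  3  4  5  6  7  8  9 10 11 12 13 14 15 16 17 18
     W  L  W  L  W  W  L  W  L  W  W  L  W  L  W  W  L  W  L
Position 18 is L, so the second player wins.

Second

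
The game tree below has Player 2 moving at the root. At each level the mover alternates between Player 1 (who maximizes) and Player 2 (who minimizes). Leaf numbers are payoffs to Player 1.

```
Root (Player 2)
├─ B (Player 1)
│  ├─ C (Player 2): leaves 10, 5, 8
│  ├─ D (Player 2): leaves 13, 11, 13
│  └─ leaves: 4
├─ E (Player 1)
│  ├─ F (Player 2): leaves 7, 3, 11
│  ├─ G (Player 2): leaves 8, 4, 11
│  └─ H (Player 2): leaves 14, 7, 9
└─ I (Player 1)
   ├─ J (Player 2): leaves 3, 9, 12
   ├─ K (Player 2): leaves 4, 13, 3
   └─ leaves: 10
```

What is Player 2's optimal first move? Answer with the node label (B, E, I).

E

C (Player 2): min(10, 5, 8) = 5
D (Player 2): min(13, 11, 13) = 11
B (Player 1): max(5, 11, 4) = 11
F (Player 2): min(7, 3, 11) = 3
G (Player 2): min(8, 4, 11) = 4
H (Player 2): min(14, 7, 9) = 7
E (Player 1): max(3, 4, 7) = 7
J (Player 2): min(3, 9, 12) = 3
K (Player 2): min(4, 13, 3) = 3
I (Player 1): max(3, 3, 10) = 10
Root (Player 2): min(11, 7, 10) = 7
Player 2 picks the child with the lowest value: E (value 7).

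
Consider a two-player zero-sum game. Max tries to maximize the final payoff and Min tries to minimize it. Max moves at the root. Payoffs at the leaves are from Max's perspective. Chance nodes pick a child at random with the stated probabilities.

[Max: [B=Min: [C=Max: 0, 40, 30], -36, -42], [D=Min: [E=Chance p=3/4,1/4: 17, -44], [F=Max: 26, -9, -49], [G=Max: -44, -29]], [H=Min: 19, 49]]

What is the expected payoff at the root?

19

C (Max): max(0, 40, 30) = 40
B (Min): min(40, -36, -42) = -42
E (Chance): 3/4·17 + 1/4·-44 = 1.75
F (Max): max(26, -9, -49) = 26
G (Max): max(-44, -29) = -29
D (Min): min(1.75, 26, -29) = -29
H (Min): min(19, 49) = 19
Root (Max): max(-42, -29, 19) = 19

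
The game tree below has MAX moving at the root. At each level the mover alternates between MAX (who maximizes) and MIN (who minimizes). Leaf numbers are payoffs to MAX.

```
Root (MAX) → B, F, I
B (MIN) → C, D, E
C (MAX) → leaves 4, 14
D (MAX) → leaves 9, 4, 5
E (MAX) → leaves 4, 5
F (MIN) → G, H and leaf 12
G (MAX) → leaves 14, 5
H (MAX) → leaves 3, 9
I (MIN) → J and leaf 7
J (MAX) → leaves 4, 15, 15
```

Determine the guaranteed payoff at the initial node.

9

C (MAX): max(4, 14) = 14
D (MAX): max(9, 4, 5) = 9
E (MAX): max(4, 5) = 5
B (MIN): min(14, 9, 5) = 5
G (MAX): max(14, 5) = 14
H (MAX): max(3, 9) = 9
F (MIN): min(14, 9, 12) = 9
J (MAX): max(4, 15, 15) = 15
I (MIN): min(15, 7) = 7
Root (MAX): max(5, 9, 7) = 9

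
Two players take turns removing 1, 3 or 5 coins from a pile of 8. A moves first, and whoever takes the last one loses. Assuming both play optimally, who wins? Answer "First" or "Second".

First

Mark each pile size as W (mover wins) or L (mover loses):
i:   0  1  2  3  4  5  6  7  8
     W  L  W  L  W  L  W  L  W
Position 8 is W, so the first player wins.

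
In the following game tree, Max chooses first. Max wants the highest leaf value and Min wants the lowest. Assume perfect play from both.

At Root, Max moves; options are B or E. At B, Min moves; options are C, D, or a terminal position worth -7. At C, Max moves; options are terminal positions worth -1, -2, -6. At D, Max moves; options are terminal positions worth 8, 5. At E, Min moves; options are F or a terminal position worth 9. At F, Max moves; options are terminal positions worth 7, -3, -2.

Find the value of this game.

7

C (Max): max(-1, -2, -6) = -1
D (Max): max(8, 5) = 8
B (Min): min(-1, 8, -7) = -7
F (Max): max(7, -3, -2) = 7
E (Min): min(7, 9) = 7
Root (Max): max(-7, 7) = 7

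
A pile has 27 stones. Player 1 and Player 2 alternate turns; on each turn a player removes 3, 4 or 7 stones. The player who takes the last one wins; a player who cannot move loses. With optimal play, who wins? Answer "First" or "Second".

Compute winning (W) and losing (L) positions by backward induction:
i:   0  1  2  3  4  5  6  7  8  9 10 11 12 13 14 15 16 17 18 19 20 21 22 23 24 25 26 27
     L  L  L  W  W  W  W  W  W  W  L  L  L  W  W  W  W  W  W  W  L  L  L  W  W  W  W  W
Position 27 is W, so the first player wins.

First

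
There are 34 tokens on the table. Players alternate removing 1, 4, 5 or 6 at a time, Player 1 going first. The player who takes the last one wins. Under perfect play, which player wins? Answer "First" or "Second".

First

Positions where the player to move wins (W) vs loses (L):
i:   0  1  2  3  4  5  6  7  8  9 10 11 12 13 14 15 16 17 18 19 20 21 22 23 24 25 26 27 28 29 30 31 32 33 34
     L  W  L  W  W  W  W  W  W  L  W  L  W  W  W  W  W  W  L  W  L  W  W  W  W  W  W  L  W  L  W  W  W  W  W
Position 34 is W, so the first player wins.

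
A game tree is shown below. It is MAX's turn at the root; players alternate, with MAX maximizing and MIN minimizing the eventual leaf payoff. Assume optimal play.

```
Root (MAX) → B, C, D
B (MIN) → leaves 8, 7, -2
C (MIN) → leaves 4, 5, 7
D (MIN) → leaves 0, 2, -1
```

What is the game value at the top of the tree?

4

B (MIN): min(8, 7, -2) = -2
C (MIN): min(4, 5, 7) = 4
D (MIN): min(0, 2, -1) = -1
Root (MAX): max(-2, 4, -1) = 4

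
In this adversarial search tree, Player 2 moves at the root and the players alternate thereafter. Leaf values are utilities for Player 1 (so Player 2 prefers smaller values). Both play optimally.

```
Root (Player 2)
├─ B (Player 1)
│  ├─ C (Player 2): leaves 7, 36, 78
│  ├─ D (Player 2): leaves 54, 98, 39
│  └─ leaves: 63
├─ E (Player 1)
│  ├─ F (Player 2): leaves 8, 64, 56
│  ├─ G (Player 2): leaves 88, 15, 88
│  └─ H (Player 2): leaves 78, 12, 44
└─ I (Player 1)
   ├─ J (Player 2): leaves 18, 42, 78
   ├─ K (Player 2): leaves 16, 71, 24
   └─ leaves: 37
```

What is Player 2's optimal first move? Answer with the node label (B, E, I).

E

C (Player 2): min(7, 36, 78) = 7
D (Player 2): min(54, 98, 39) = 39
B (Player 1): max(7, 39, 63) = 63
F (Player 2): min(8, 64, 56) = 8
G (Player 2): min(88, 15, 88) = 15
H (Player 2): min(78, 12, 44) = 12
E (Player 1): max(8, 15, 12) = 15
J (Player 2): min(18, 42, 78) = 18
K (Player 2): min(16, 71, 24) = 16
I (Player 1): max(18, 16, 37) = 37
Root (Player 2): min(63, 15, 37) = 15
Player 2 picks the child with the lowest value: E (value 15).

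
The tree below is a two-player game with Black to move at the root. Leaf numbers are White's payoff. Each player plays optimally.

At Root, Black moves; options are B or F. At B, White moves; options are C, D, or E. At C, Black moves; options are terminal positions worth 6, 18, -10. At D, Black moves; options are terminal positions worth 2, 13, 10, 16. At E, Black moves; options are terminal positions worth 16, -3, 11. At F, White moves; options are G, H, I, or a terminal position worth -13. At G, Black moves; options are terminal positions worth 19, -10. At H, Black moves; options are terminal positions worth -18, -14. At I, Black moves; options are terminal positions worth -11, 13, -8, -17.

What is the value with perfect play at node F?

-10

G: min(19, -10) = -10
H: min(-18, -14) = -18
I: min(-11, 13, -8, -17) = -17
F: max(-10, -18, -17, -13) = -10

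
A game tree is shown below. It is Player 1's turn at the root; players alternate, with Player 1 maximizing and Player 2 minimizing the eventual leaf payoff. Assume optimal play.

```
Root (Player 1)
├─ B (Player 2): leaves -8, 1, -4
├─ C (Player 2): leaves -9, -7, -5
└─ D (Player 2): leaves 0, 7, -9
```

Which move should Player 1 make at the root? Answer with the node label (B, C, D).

B

B (Player 2): min(-8, 1, -4) = -8
C (Player 2): min(-9, -7, -5) = -9
D (Player 2): min(0, 7, -9) = -9
Root (Player 1): max(-8, -9, -9) = -8
Player 1 picks the child with the highest value: B (value -8).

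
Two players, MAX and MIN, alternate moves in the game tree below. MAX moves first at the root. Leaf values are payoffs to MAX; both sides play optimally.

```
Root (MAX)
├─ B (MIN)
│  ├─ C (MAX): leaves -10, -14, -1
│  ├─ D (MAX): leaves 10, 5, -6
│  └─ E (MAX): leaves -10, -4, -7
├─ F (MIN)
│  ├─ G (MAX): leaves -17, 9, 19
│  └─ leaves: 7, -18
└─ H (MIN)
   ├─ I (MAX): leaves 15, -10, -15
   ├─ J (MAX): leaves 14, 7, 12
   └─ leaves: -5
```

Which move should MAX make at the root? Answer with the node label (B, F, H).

B

C (MAX): max(-10, -14, -1) = -1
D (MAX): max(10, 5, -6) = 10
E (MAX): max(-10, -4, -7) = -4
B (MIN): min(-1, 10, -4) = -4
G (MAX): max(-17, 9, 19) = 19
F (MIN): min(19, 7, -18) = -18
I (MAX): max(15, -10, -15) = 15
J (MAX): max(14, 7, 12) = 14
H (MIN): min(15, 14, -5) = -5
Root (MAX): max(-4, -18, -5) = -4
MAX picks the child with the highest value: B (value -4).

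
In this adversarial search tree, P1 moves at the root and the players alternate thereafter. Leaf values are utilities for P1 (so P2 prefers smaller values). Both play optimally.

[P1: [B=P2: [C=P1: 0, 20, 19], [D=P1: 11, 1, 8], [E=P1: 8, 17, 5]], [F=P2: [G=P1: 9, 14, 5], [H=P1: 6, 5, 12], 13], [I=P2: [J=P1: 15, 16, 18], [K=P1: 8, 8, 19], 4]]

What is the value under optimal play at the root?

C (P1): max(0, 20, 19) = 20
D (P1): max(11, 1, 8) = 11
E (P1): max(8, 17, 5) = 17
B (P2): min(20, 11, 17) = 11
G (P1): max(9, 14, 5) = 14
H (P1): max(6, 5, 12) = 12
F (P2): min(14, 12, 13) = 12
J (P1): max(15, 16, 18) = 18
K (P1): max(8, 8, 19) = 19
I (P2): min(18, 19, 4) = 4
Root (P1): max(11, 12, 4) = 12

12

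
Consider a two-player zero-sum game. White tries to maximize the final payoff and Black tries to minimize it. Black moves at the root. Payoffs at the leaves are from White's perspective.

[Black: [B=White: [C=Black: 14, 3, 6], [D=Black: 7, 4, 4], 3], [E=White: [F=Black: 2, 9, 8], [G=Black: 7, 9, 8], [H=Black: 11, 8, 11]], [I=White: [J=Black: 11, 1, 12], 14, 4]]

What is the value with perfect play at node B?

C: min(14, 3, 6) = 3
D: min(7, 4, 4) = 4
B: max(3, 4, 3) = 4

4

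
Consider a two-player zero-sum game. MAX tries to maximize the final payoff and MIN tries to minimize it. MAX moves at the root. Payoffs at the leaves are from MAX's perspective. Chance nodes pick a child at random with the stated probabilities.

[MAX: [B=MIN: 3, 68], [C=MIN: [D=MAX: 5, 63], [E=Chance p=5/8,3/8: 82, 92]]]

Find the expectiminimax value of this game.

63

B (MIN): min(3, 68) = 3
D (MAX): max(5, 63) = 63
E (Chance): 5/8·82 + 3/8·92 = 85.75
C (MIN): min(63, 85.75) = 63
Root (MAX): max(3, 63) = 63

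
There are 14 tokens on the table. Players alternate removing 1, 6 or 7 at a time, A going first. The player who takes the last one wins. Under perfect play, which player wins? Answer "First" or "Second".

i:   0  1  2  3  4  5  6  7  8  9 10 11 12 13 14
     L  W  L  W  L  W  W  W  W  W  W  W  L  W  L
Position 14 is L, so the second player wins.

Second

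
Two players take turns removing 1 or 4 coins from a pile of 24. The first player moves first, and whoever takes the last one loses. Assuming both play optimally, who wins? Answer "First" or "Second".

W/L table (W = player to move can force a win):
i:   0  1  2  3  4  5  6  7  8  9 10 11 12 13 14 15 16 17 18 19 20 21 22 23 24
     W  L  W  L  W  W  L  W  L  W  W  L  W  L  W  W  L  W  L  W  W  L  W  L  W
Position 24 is W, so the first player wins.

First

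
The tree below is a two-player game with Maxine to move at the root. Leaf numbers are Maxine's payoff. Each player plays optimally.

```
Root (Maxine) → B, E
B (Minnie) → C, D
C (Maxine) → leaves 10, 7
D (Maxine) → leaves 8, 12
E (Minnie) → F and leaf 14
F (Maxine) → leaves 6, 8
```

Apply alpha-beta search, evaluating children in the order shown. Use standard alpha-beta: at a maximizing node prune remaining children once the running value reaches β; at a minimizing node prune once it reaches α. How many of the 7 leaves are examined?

C [α=-∞,β=+∞]: v=10
D [α=-∞,β=10]: v=12
B [α=-∞,β=+∞]: v=10
F [α=10,β=+∞]: v=8
E [α=10,β=+∞]: v=8 after child 1 ≤ α → α-cutoff, skip 1
Root [α=-∞,β=+∞]: v=10
Leaves evaluated: 6 of 7.

6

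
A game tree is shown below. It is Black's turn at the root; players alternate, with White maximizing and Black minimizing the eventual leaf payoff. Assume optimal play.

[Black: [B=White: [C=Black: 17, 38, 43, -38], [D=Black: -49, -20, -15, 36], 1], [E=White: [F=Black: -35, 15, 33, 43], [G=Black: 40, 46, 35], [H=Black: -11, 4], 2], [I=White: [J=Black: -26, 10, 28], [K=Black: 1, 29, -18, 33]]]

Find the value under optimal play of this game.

C (Black): min(17, 38, 43, -38) = -38
D (Black): min(-49, -20, -15, 36) = -49
B (White): max(-38, -49, 1) = 1
F (Black): min(-35, 15, 33, 43) = -35
G (Black): min(40, 46, 35) = 35
H (Black): min(-11, 4) = -11
E (White): max(-35, 35, -11, 2) = 35
J (Black): min(-26, 10, 28) = -26
K (Black): min(1, 29, -18, 33) = -18
I (White): max(-26, -18) = -18
Root (Black): min(1, 35, -18) = -18

-18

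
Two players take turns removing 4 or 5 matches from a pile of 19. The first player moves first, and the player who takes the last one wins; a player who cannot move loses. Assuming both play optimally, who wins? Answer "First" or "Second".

i:   0  1  2  3  4  5  6  7  8  9 10 11 12 13 14 15 16 17 18 19
     L  L  L  L  W  W  W  W  W  L  L  L  L  W  W  W  W  W  L  L
Position 19 is L, so the second player wins.

Second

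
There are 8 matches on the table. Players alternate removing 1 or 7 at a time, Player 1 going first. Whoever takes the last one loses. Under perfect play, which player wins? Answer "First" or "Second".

First

Mark each pile size as W (mover wins) or L (mover loses):
i:   0  1  2  3  4  5  6  7  8
     W  L  W  L  W  L  W  L  W
Position 8 is W, so the first player wins.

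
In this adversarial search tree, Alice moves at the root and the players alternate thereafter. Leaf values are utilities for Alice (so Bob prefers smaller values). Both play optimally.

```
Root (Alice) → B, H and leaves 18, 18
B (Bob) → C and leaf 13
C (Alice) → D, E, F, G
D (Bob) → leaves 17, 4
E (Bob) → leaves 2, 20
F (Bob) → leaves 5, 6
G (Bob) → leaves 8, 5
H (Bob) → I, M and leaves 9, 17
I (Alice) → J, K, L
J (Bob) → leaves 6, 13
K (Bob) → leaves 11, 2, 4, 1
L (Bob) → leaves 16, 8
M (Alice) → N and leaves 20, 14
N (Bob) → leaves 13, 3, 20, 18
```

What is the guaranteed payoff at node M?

20

N: min(13, 3, 20, 18) = 3
M: max(3, 20, 14) = 20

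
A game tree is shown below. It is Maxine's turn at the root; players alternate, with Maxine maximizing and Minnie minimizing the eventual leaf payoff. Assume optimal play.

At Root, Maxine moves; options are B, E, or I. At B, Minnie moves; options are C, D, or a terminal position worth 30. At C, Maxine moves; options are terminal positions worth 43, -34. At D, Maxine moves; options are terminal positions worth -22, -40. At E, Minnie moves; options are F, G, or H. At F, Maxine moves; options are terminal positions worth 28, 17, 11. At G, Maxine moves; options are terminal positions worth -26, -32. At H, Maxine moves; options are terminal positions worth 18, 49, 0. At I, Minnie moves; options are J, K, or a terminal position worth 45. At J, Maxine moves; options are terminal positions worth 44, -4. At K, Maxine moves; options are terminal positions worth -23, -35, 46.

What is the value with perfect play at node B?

C: max(43, -34) = 43
D: max(-22, -40) = -22
B: min(43, -22, 30) = -22

-22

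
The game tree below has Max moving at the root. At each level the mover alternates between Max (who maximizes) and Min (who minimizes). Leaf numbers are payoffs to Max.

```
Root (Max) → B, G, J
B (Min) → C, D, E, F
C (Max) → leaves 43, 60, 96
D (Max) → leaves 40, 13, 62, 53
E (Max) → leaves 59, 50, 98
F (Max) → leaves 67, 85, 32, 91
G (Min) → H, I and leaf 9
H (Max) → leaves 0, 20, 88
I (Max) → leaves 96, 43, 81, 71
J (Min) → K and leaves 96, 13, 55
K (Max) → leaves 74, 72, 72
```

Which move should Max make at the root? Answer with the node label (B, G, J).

C (Max): max(43, 60, 96) = 96
D (Max): max(40, 13, 62, 53) = 62
E (Max): max(59, 50, 98) = 98
F (Max): max(67, 85, 32, 91) = 91
B (Min): min(96, 62, 98, 91) = 62
H (Max): max(0, 20, 88) = 88
I (Max): max(96, 43, 81, 71) = 96
G (Min): min(88, 96, 9) = 9
K (Max): max(74, 72, 72) = 74
J (Min): min(74, 96, 13, 55) = 13
Root (Max): max(62, 9, 13) = 62
Max picks the child with the highest value: B (value 62).

B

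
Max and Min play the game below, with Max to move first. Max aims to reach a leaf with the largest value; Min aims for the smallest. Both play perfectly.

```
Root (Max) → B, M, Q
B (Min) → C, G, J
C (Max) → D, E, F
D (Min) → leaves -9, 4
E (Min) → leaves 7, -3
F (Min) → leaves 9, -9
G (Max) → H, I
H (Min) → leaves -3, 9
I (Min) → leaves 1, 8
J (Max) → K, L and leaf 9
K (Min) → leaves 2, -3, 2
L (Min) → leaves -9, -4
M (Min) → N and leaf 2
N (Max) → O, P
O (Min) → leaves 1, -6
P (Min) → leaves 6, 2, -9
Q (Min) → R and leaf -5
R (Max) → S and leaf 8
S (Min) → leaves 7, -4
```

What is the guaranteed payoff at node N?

O: min(1, -6) = -6
P: min(6, 2, -9) = -9
N: max(-6, -9) = -6

-6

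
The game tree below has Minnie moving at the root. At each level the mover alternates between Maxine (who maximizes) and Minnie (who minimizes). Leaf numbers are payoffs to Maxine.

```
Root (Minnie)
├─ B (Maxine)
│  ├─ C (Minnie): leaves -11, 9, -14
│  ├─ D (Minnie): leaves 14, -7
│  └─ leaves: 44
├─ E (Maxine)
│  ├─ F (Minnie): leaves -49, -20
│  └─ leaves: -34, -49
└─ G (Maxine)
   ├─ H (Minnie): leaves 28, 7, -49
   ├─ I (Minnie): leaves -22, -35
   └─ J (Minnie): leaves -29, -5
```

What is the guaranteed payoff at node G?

-29

H: min(28, 7, -49) = -49
I: min(-22, -35) = -35
J: min(-29, -5) = -29
G: max(-49, -35, -29) = -29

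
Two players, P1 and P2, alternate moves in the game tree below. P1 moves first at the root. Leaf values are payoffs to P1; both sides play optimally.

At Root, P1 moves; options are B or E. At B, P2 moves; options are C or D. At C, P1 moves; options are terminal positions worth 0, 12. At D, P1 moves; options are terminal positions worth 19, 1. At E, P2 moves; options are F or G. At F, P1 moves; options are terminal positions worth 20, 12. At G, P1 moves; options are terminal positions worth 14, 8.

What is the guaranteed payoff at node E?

F: max(20, 12) = 20
G: max(14, 8) = 14
E: min(20, 14) = 14

14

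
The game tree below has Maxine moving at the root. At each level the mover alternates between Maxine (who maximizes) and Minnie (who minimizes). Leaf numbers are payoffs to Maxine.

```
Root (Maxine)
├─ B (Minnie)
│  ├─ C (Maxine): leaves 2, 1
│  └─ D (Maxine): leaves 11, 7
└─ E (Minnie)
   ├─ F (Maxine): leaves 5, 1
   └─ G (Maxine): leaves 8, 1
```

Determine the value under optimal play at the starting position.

C (Maxine): max(2, 1) = 2
D (Maxine): max(11, 7) = 11
B (Minnie): min(2, 11) = 2
F (Maxine): max(5, 1) = 5
G (Maxine): max(8, 1) = 8
E (Minnie): min(5, 8) = 5
Root (Maxine): max(2, 5) = 5

5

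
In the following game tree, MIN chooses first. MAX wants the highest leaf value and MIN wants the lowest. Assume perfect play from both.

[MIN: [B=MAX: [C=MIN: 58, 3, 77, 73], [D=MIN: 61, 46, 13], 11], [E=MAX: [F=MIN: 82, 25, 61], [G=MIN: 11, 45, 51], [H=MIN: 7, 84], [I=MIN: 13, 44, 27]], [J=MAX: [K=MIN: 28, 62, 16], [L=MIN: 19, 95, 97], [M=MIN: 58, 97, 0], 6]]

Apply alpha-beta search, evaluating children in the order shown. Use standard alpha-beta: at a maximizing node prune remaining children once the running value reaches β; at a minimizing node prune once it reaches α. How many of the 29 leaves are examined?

14

C [α=-∞,β=+∞]: v=3
D [α=3,β=+∞]: v=13
B [α=-∞,β=+∞]: v=13
F [α=-∞,β=13]: v=25
E [α=-∞,β=13]: v=25 after child 1 ≥ β → β-cutoff, skip 3
K [α=-∞,β=13]: v=16
J [α=-∞,β=13]: v=16 after child 1 ≥ β → β-cutoff, skip 3
Root [α=-∞,β=+∞]: v=13
Leaves evaluated: 14 of 29.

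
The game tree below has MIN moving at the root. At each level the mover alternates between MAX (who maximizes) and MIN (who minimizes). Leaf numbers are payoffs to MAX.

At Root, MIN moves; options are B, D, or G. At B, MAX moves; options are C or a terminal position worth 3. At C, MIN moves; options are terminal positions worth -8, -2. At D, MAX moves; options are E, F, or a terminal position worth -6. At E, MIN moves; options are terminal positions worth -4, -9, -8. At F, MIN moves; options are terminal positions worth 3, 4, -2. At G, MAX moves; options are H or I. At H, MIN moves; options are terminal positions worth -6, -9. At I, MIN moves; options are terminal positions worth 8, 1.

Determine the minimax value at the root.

-2

C (MIN): min(-8, -2) = -8
B (MAX): max(-8, 3) = 3
E (MIN): min(-4, -9, -8) = -9
F (MIN): min(3, 4, -2) = -2
D (MAX): max(-9, -2, -6) = -2
H (MIN): min(-6, -9) = -9
I (MIN): min(8, 1) = 1
G (MAX): max(-9, 1) = 1
Root (MIN): min(3, -2, 1) = -2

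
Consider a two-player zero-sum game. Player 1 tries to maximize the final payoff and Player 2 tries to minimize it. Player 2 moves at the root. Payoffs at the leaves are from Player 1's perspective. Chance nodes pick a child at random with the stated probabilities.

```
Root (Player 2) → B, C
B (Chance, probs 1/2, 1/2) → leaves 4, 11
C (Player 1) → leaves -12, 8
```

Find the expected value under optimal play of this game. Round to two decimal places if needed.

B (Chance): 1/2·4 + 1/2·11 = 7.5
C (Player 1): max(-12, 8) = 8
Root (Player 2): min(7.5, 8) = 7.5

7.5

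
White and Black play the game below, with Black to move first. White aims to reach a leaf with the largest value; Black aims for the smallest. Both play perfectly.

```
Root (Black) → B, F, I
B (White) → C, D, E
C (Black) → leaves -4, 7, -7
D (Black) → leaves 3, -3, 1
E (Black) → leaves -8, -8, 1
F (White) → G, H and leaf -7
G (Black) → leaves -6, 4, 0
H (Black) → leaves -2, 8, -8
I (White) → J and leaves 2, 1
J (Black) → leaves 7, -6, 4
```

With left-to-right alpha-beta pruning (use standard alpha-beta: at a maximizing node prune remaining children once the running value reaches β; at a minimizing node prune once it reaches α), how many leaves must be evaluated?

17

C [α=-∞,β=+∞]: v=-7
D [α=-7,β=+∞]: v=-3
E [α=-3,β=+∞]: v=-8 after child 1 ≤ α → α-cutoff, skip 2
B [α=-∞,β=+∞]: v=-3
G [α=-∞,β=-3]: v=-6
H [α=-6,β=-3]: v=-8
F [α=-∞,β=-3]: v=-6
J [α=-∞,β=-6]: v=-6
I [α=-∞,β=-6]: v=-6 after child 1 ≥ β → β-cutoff, skip 2
Root [α=-∞,β=+∞]: v=-6
Leaves evaluated: 17 of 21.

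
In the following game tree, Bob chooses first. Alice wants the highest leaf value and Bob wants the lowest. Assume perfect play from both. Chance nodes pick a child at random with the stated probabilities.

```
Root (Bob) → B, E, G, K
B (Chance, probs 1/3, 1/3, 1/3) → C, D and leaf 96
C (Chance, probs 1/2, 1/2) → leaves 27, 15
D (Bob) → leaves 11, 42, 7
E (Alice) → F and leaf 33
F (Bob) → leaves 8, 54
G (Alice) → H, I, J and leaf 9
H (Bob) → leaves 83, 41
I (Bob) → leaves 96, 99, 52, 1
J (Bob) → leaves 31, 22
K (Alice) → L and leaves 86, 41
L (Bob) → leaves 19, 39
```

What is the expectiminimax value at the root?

33

C (Chance): 1/2·27 + 1/2·15 = 21
D (Bob): min(11, 42, 7) = 7
B (Chance): 1/3·21 + 1/3·7 + 1/3·96 = 41.33
F (Bob): min(8, 54) = 8
E (Alice): max(8, 33) = 33
H (Bob): min(83, 41) = 41
I (Bob): min(96, 99, 52, 1) = 1
J (Bob): min(31, 22) = 22
G (Alice): max(41, 1, 22, 9) = 41
L (Bob): min(19, 39) = 19
K (Alice): max(19, 86, 41) = 86
Root (Bob): min(41.33, 33, 41, 86) = 33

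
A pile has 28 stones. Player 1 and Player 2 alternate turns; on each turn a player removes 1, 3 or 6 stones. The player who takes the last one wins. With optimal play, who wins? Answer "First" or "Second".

First

Mark each pile size as W (mover wins) or L (mover loses):
i:   0  1  2  3  4  5  6  7  8  9 10 11 12 13 14 15 16 17 18 19 20 21 22 23 24 25 26 27 28
     L  W  L  W  L  W  W  W  W  L  W  L  W  L  W  W  W  W  L  W  L  W  L  W  W  W  W  L  W
Position 28 is W, so the first player wins.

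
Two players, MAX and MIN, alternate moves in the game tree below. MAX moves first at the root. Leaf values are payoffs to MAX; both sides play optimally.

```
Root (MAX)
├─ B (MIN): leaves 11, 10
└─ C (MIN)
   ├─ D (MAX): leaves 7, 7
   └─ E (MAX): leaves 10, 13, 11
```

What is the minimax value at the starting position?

B (MIN): min(11, 10) = 10
D (MAX): max(7, 7) = 7
E (MAX): max(10, 13, 11) = 13
C (MIN): min(7, 13) = 7
Root (MAX): max(10, 7) = 10

10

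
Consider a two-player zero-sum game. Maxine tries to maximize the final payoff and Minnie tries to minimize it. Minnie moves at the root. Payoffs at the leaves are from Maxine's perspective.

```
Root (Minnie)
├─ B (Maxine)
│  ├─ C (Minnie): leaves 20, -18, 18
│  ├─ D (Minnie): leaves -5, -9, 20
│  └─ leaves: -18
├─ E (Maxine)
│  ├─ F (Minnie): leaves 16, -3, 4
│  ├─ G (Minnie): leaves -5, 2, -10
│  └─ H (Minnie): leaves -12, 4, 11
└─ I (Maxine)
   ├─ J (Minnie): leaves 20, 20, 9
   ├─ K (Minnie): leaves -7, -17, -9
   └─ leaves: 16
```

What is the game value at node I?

16

J: min(20, 20, 9) = 9
K: min(-7, -17, -9) = -17
I: max(9, -17, 16) = 16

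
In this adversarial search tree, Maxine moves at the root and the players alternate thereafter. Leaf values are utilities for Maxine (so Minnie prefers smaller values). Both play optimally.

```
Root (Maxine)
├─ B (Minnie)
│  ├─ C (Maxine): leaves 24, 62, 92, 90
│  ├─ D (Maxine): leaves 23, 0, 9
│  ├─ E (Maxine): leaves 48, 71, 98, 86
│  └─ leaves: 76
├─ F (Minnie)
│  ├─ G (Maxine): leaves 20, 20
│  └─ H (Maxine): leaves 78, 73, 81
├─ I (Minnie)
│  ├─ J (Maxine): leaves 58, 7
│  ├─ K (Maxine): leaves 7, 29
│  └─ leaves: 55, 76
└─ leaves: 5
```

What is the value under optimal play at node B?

C: max(24, 62, 92, 90) = 92
D: max(23, 0, 9) = 23
E: max(48, 71, 98, 86) = 98
B: min(92, 23, 98, 76) = 23

23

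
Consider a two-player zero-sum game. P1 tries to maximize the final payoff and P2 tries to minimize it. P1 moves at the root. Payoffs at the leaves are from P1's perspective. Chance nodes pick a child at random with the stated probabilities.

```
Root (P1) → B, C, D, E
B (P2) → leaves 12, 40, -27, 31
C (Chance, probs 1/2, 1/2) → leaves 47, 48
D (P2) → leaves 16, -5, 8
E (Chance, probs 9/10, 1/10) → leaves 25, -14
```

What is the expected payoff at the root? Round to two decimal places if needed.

47.5

B (P2): min(12, 40, -27, 31) = -27
C (Chance): 1/2·47 + 1/2·48 = 47.5
D (P2): min(16, -5, 8) = -5
E (Chance): 9/10·25 + 1/10·-14 = 21.1
Root (P1): max(-27, 47.5, -5, 21.1) = 47.5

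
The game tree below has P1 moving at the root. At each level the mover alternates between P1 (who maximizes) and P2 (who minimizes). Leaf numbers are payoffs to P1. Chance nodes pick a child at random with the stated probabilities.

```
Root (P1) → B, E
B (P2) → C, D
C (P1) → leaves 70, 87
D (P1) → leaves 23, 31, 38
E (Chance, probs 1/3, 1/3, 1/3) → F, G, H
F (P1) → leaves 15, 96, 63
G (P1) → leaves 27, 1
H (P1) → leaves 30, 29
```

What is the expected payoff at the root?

C (P1): max(70, 87) = 87
D (P1): max(23, 31, 38) = 38
B (P2): min(87, 38) = 38
F (P1): max(15, 96, 63) = 96
G (P1): max(27, 1) = 27
H (P1): max(30, 29) = 30
E (Chance): 1/3·96 + 1/3·27 + 1/3·30 = 51
Root (P1): max(38, 51) = 51

51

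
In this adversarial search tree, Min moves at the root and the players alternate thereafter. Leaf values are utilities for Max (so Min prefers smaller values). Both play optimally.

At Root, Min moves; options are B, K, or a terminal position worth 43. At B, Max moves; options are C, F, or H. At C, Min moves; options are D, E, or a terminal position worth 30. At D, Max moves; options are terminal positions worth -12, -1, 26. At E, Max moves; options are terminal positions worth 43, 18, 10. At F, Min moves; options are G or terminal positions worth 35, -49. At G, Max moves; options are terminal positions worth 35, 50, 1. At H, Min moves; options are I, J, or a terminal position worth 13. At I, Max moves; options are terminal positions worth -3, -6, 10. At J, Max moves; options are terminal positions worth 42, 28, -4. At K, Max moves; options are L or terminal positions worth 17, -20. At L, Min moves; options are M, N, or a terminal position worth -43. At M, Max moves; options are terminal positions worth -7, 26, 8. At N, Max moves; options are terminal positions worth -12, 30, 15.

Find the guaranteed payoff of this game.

17

D (Max): max(-12, -1, 26) = 26
E (Max): max(43, 18, 10) = 43
C (Min): min(26, 43, 30) = 26
G (Max): max(35, 50, 1) = 50
F (Min): min(50, 35, -49) = -49
I (Max): max(-3, -6, 10) = 10
J (Max): max(42, 28, -4) = 42
H (Min): min(10, 42, 13) = 10
B (Max): max(26, -49, 10) = 26
M (Max): max(-7, 26, 8) = 26
N (Max): max(-12, 30, 15) = 30
L (Min): min(26, 30, -43) = -43
K (Max): max(-43, 17, -20) = 17
Root (Min): min(26, 17, 43) = 17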